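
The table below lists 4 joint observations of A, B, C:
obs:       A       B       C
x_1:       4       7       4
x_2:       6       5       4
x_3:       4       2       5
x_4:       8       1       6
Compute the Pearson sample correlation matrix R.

Step 1 — column means:
  mean(A) = (4 + 6 + 4 + 8) / 4 = 22/4 = 5.5
  mean(B) = (7 + 5 + 2 + 1) / 4 = 15/4 = 3.75
  mean(C) = (4 + 4 + 5 + 6) / 4 = 19/4 = 4.75

Step 2 — sample variances and covariances s[i,j] = (1/(n-1)) · Σ_k (x_{k,i} - mean_i) · (x_{k,j} - mean_j), with n-1 = 3:
  s[A,A] = ((-1.5)·(-1.5) + (0.5)·(0.5) + (-1.5)·(-1.5) + (2.5)·(2.5)) / 3 = 11/3 = 3.6667
  s[A,B] = ((-1.5)·(3.25) + (0.5)·(1.25) + (-1.5)·(-1.75) + (2.5)·(-2.75)) / 3 = -8.5/3 = -2.8333
  s[A,C] = ((-1.5)·(-0.75) + (0.5)·(-0.75) + (-1.5)·(0.25) + (2.5)·(1.25)) / 3 = 3.5/3 = 1.1667
  s[B,B] = ((3.25)·(3.25) + (1.25)·(1.25) + (-1.75)·(-1.75) + (-2.75)·(-2.75)) / 3 = 22.75/3 = 7.5833
  s[B,C] = ((3.25)·(-0.75) + (1.25)·(-0.75) + (-1.75)·(0.25) + (-2.75)·(1.25)) / 3 = -7.25/3 = -2.4167
  s[C,C] = ((-0.75)·(-0.75) + (-0.75)·(-0.75) + (0.25)·(0.25) + (1.25)·(1.25)) / 3 = 2.75/3 = 0.9167
  Sample standard deviations s_i = √(s[i,i]):
  s(A) = √(3.6667) = 1.9149
  s(B) = √(7.5833) = 2.7538
  s(C) = √(0.9167) = 0.9574

Step 3 — r_{ij} = s_{ij} / (s_i · s_j):
  r[A,A] = 1 (diagonal).
  r[A,B] = -2.8333 / (1.9149 · 2.7538) = -2.8333 / 5.2731 = -0.5373
  r[A,C] = 1.1667 / (1.9149 · 0.9574) = 1.1667 / 1.8333 = 0.6364
  r[B,B] = 1 (diagonal).
  r[B,C] = -2.4167 / (2.7538 · 0.9574) = -2.4167 / 2.6365 = -0.9166
  r[C,C] = 1 (diagonal).

R is symmetric with unit diagonal. Assembling:

R = [[1, -0.5373, 0.6364],
 [-0.5373, 1, -0.9166],
 [0.6364, -0.9166, 1]]


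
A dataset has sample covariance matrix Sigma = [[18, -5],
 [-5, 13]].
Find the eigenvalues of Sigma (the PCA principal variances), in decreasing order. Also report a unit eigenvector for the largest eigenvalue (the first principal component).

Step 1 — characteristic polynomial of 2×2 Sigma:
  det(Sigma - λI) = λ² - trace · λ + det = 0.
  trace = 18 + 13 = 31, det = 18·13 - (-5)² = 209.
Step 2 — discriminant:
  Δ = trace² - 4·det = 961 - 836 = 125.
Step 3 — eigenvalues:
  λ = (trace ± √Δ)/2 = (31 ± 11.1803)/2,
  λ_1 = 21.0902,  λ_2 = 9.9098.

Step 4 — unit eigenvector for λ_1: solve (Sigma - λ_1 I)v = 0. First row:
  (18 - 21.0902)·v_x + (-5)·v_y = 0, i.e. (-3.0902)·v_x + (-5)·v_y = 0,
  so v ∝ (b, λ_1 - a) = (-5, 3.0902); multiply by -1 so the first entry is positive: u = (5, -3.0902).
  ||u|| = √((5)² + (-3.0902)²) = √(34.5492) ≈ 5.8779,
  v_1 = u/||u|| ≈ (0.8507, -0.5257) (||v_1|| = 1).

λ_1 = 21.0902,  λ_2 = 9.9098;  v_1 ≈ (0.8507, -0.5257)


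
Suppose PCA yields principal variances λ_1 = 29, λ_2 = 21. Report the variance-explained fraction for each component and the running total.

Step 1 — total variance = trace(Sigma) = Σ λ_i = 29 + 21 = 50.

Step 2 — fraction explained by component i = λ_i / Σ λ:
  PC1: 29/50 = 0.58
  PC2: 21/50 = 0.42

Step 3 — cumulative fraction after k components = (λ_1 + ... + λ_k) / Σ λ:
  k = 1: 29/50 = 0.58
  k = 2: (29 + 21)/50 = 50/50 = 1

Summary (fraction, with percent):

explained: PC1 0.58 (58%), PC2 0.42 (42%);  cumulative: 0.58, 1


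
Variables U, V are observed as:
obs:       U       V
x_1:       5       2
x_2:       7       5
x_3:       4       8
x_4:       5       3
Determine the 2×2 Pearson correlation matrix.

Step 1 — column means:
  mean(U) = (5 + 7 + 4 + 5) / 4 = 21/4 = 5.25
  mean(V) = (2 + 5 + 8 + 3) / 4 = 18/4 = 4.5

Step 2 — sample variances and covariances s[i,j] = (1/(n-1)) · Σ_k (x_{k,i} - mean_i) · (x_{k,j} - mean_j), with n-1 = 3:
  s[U,U] = ((-0.25)·(-0.25) + (1.75)·(1.75) + (-1.25)·(-1.25) + (-0.25)·(-0.25)) / 3 = 4.75/3 = 1.5833
  s[U,V] = ((-0.25)·(-2.5) + (1.75)·(0.5) + (-1.25)·(3.5) + (-0.25)·(-1.5)) / 3 = -2.5/3 = -0.8333
  s[V,V] = ((-2.5)·(-2.5) + (0.5)·(0.5) + (3.5)·(3.5) + (-1.5)·(-1.5)) / 3 = 21/3 = 7
  Sample standard deviations s_i = √(s[i,i]):
  s(U) = √(1.5833) = 1.2583
  s(V) = √(7) = 2.6458

Step 3 — r_{ij} = s_{ij} / (s_i · s_j):
  r[U,U] = 1 (diagonal).
  r[U,V] = -0.8333 / (1.2583 · 2.6458) = -0.8333 / 3.3292 = -0.2503
  r[V,V] = 1 (diagonal).

R is symmetric with unit diagonal. Assembling:

R = [[1, -0.2503],
 [-0.2503, 1]]


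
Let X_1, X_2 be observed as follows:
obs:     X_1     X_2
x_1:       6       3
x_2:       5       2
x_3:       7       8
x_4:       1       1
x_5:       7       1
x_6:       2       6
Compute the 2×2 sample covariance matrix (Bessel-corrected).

Step 1 — column means:
  mean(X_1) = (6 + 5 + 7 + 1 + 7 + 2) / 6 = 28/6 = 4.6667
  mean(X_2) = (3 + 2 + 8 + 1 + 1 + 6) / 6 = 21/6 = 3.5

Step 2 — sample covariance S[i,j] = (1/(n-1)) · Σ_k (x_{k,i} - mean_i) · (x_{k,j} - mean_j), with n-1 = 5.
  S[X_1,X_1] = ((1.3333)·(1.3333) + (0.3333)·(0.3333) + (2.3333)·(2.3333) + (-3.6667)·(-3.6667) + (2.3333)·(2.3333) + (-2.6667)·(-2.6667)) / 5 = 33.3333/5 = 6.6667
  S[X_1,X_2] = ((1.3333)·(-0.5) + (0.3333)·(-1.5) + (2.3333)·(4.5) + (-3.6667)·(-2.5) + (2.3333)·(-2.5) + (-2.6667)·(2.5)) / 5 = 6/5 = 1.2
  S[X_2,X_2] = ((-0.5)·(-0.5) + (-1.5)·(-1.5) + (4.5)·(4.5) + (-2.5)·(-2.5) + (-2.5)·(-2.5) + (2.5)·(2.5)) / 5 = 41.5/5 = 8.3

S is symmetric (S[j,i] = S[i,j]). Assembling:

S = [[6.6667, 1.2],
 [1.2, 8.3]]


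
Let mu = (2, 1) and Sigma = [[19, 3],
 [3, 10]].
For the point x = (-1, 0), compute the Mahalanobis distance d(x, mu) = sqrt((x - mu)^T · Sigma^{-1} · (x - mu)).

Step 1 — centre the observation: (x - mu) = (-3, -1).

Step 2 — invert Sigma. det(Sigma) = 19·10 - (3)² = 181.
  Sigma^{-1} = (1/det) · [[d, -b], [-b, a]] = [[0.0552, -0.0166],
 [-0.0166, 0.105]].

Step 3 — form the quadratic (x - mu)^T · Sigma^{-1} · (x - mu):
  Sigma^{-1} · (x - mu) = (-0.1492, -0.0552).
  (x - mu)^T · [Sigma^{-1} · (x - mu)] = (-3)·(-0.1492) + (-1)·(-0.0552) = 0.5028.

Step 4 — take square root: d = √(0.5028) ≈ 0.7091.

d(x, mu) = √(0.5028) ≈ 0.7091


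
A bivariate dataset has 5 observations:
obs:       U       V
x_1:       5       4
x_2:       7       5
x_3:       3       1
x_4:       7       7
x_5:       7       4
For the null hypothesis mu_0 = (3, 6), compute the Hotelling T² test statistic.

Step 1 — sample mean vector:
  mean(U) = (5 + 7 + 3 + 7 + 7) / 5 = 29/5 = 5.8
  mean(V) = (4 + 5 + 1 + 7 + 4) / 5 = 21/5 = 4.2
  x̄ = (5.8, 4.2),  deviation x̄ - mu_0 = (5.8, 4.2) - (3, 6) = (2.8, -1.8).

Step 2 — sample covariance matrix, S[i,j] = (1/(n-1)) · Σ_k (x_{k,i} - mean_i) · (x_{k,j} - mean_j), divisor n-1 = 4:
  S[U,U] = ((-0.8)·(-0.8) + (1.2)·(1.2) + (-2.8)·(-2.8) + (1.2)·(1.2) + (1.2)·(1.2)) / 4 = 12.8/4 = 3.2
  S[U,V] = ((-0.8)·(-0.2) + (1.2)·(0.8) + (-2.8)·(-3.2) + (1.2)·(2.8) + (1.2)·(-0.2)) / 4 = 13.2/4 = 3.3
  S[V,V] = ((-0.2)·(-0.2) + (0.8)·(0.8) + (-3.2)·(-3.2) + (2.8)·(2.8) + (-0.2)·(-0.2)) / 4 = 18.8/4 = 4.7
  S = [[3.2, 3.3],
 [3.3, 4.7]].

Step 3 — invert S. det(S) = 3.2·4.7 - (3.3)² = 4.15.
  S^{-1} = (1/det) · [[d, -b], [-b, a]] = [[1.1325, -0.7952],
 [-0.7952, 0.7711]].

Step 4 — quadratic form (x̄ - mu_0)^T · S^{-1} · (x̄ - mu_0):
  S^{-1} · (x̄ - mu_0) = (4.6024, -3.6145),
  (x̄ - mu_0)^T · [...] = (2.8)·(4.6024) + (-1.8)·(-3.6145) = 19.3928.

Step 5 — scale by n: T² = 5 · 19.3928 = 96.9639.

T² ≈ 96.9639


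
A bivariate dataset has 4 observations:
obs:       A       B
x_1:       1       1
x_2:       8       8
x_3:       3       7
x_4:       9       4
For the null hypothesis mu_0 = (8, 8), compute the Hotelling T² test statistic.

Step 1 — sample mean vector:
  mean(A) = (1 + 8 + 3 + 9) / 4 = 21/4 = 5.25
  mean(B) = (1 + 8 + 7 + 4) / 4 = 20/4 = 5
  x̄ = (5.25, 5),  deviation x̄ - mu_0 = (5.25, 5) - (8, 8) = (-2.75, -3).

Step 2 — sample covariance matrix, S[i,j] = (1/(n-1)) · Σ_k (x_{k,i} - mean_i) · (x_{k,j} - mean_j), divisor n-1 = 3:
  S[A,A] = ((-4.25)·(-4.25) + (2.75)·(2.75) + (-2.25)·(-2.25) + (3.75)·(3.75)) / 3 = 44.75/3 = 14.9167
  S[A,B] = ((-4.25)·(-4) + (2.75)·(3) + (-2.25)·(2) + (3.75)·(-1)) / 3 = 17/3 = 5.6667
  S[B,B] = ((-4)·(-4) + (3)·(3) + (2)·(2) + (-1)·(-1)) / 3 = 30/3 = 10
  S = [[14.9167, 5.6667],
 [5.6667, 10]].

Step 3 — invert S. det(S) = 14.9167·10 - (5.6667)² = 117.0556.
  S^{-1} = (1/det) · [[d, -b], [-b, a]] = [[0.0854, -0.0484],
 [-0.0484, 0.1274]].

Step 4 — quadratic form (x̄ - mu_0)^T · S^{-1} · (x̄ - mu_0):
  S^{-1} · (x̄ - mu_0) = (-0.0897, -0.2492),
  (x̄ - mu_0)^T · [...] = (-2.75)·(-0.0897) + (-3)·(-0.2492) = 0.9942.

Step 5 — scale by n: T² = 4 · 0.9942 = 3.9767.

T² ≈ 3.9767


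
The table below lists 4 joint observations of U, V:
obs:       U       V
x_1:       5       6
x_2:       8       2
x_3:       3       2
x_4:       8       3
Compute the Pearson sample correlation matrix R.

Step 1 — column means:
  mean(U) = (5 + 8 + 3 + 8) / 4 = 24/4 = 6
  mean(V) = (6 + 2 + 2 + 3) / 4 = 13/4 = 3.25

Step 2 — sample variances and covariances s[i,j] = (1/(n-1)) · Σ_k (x_{k,i} - mean_i) · (x_{k,j} - mean_j), with n-1 = 3:
  s[U,U] = ((-1)·(-1) + (2)·(2) + (-3)·(-3) + (2)·(2)) / 3 = 18/3 = 6
  s[U,V] = ((-1)·(2.75) + (2)·(-1.25) + (-3)·(-1.25) + (2)·(-0.25)) / 3 = -2/3 = -0.6667
  s[V,V] = ((2.75)·(2.75) + (-1.25)·(-1.25) + (-1.25)·(-1.25) + (-0.25)·(-0.25)) / 3 = 10.75/3 = 3.5833
  Sample standard deviations s_i = √(s[i,i]):
  s(U) = √(6) = 2.4495
  s(V) = √(3.5833) = 1.893

Step 3 — r_{ij} = s_{ij} / (s_i · s_j):
  r[U,U] = 1 (diagonal).
  r[U,V] = -0.6667 / (2.4495 · 1.893) = -0.6667 / 4.6368 = -0.1438
  r[V,V] = 1 (diagonal).

R is symmetric with unit diagonal. Assembling:

R = [[1, -0.1438],
 [-0.1438, 1]]


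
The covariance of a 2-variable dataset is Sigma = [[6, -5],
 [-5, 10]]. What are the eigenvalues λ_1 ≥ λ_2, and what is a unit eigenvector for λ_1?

Step 1 — characteristic polynomial of 2×2 Sigma:
  det(Sigma - λI) = λ² - trace · λ + det = 0.
  trace = 6 + 10 = 16, det = 6·10 - (-5)² = 35.
Step 2 — discriminant:
  Δ = trace² - 4·det = 256 - 140 = 116.
Step 3 — eigenvalues:
  λ = (trace ± √Δ)/2 = (16 ± 10.7703)/2,
  λ_1 = 13.3852,  λ_2 = 2.6148.

Step 4 — unit eigenvector for λ_1: solve (Sigma - λ_1 I)v = 0. First row:
  (6 - 13.3852)·v_x + (-5)·v_y = 0, i.e. (-7.3852)·v_x + (-5)·v_y = 0,
  so v ∝ (b, λ_1 - a) = (-5, 7.3852); multiply by -1 so the first entry is positive: u = (5, -7.3852).
  ||u|| = √((5)² + (-7.3852)²) = √(79.5407) ≈ 8.9186,
  v_1 = u/||u|| ≈ (0.5606, -0.8281) (||v_1|| = 1).

λ_1 = 13.3852,  λ_2 = 2.6148;  v_1 ≈ (0.5606, -0.8281)


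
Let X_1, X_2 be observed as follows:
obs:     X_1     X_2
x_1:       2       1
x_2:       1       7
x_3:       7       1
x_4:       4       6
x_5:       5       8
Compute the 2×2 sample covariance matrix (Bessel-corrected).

Step 1 — column means:
  mean(X_1) = (2 + 1 + 7 + 4 + 5) / 5 = 19/5 = 3.8
  mean(X_2) = (1 + 7 + 1 + 6 + 8) / 5 = 23/5 = 4.6

Step 2 — sample covariance S[i,j] = (1/(n-1)) · Σ_k (x_{k,i} - mean_i) · (x_{k,j} - mean_j), with n-1 = 4.
  S[X_1,X_1] = ((-1.8)·(-1.8) + (-2.8)·(-2.8) + (3.2)·(3.2) + (0.2)·(0.2) + (1.2)·(1.2)) / 4 = 22.8/4 = 5.7
  S[X_1,X_2] = ((-1.8)·(-3.6) + (-2.8)·(2.4) + (3.2)·(-3.6) + (0.2)·(1.4) + (1.2)·(3.4)) / 4 = -7.4/4 = -1.85
  S[X_2,X_2] = ((-3.6)·(-3.6) + (2.4)·(2.4) + (-3.6)·(-3.6) + (1.4)·(1.4) + (3.4)·(3.4)) / 4 = 45.2/4 = 11.3

S is symmetric (S[j,i] = S[i,j]). Assembling:

S = [[5.7, -1.85],
 [-1.85, 11.3]]


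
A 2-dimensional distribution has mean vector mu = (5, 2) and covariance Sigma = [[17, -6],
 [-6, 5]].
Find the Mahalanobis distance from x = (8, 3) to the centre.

Step 1 — centre the observation: (x - mu) = (3, 1).

Step 2 — invert Sigma. det(Sigma) = 17·5 - (-6)² = 49.
  Sigma^{-1} = (1/det) · [[d, -b], [-b, a]] = [[0.102, 0.1224],
 [0.1224, 0.3469]].

Step 3 — form the quadratic (x - mu)^T · Sigma^{-1} · (x - mu):
  Sigma^{-1} · (x - mu) = (0.4286, 0.7143).
  (x - mu)^T · [Sigma^{-1} · (x - mu)] = (3)·(0.4286) + (1)·(0.7143) = 2.

Step 4 — take square root: d = √(2) ≈ 1.4142.

d(x, mu) = √(2) ≈ 1.4142


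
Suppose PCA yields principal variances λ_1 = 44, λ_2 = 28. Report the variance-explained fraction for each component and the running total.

Step 1 — total variance = trace(Sigma) = Σ λ_i = 44 + 28 = 72.

Step 2 — fraction explained by component i = λ_i / Σ λ:
  PC1: 44/72 = 0.6111
  PC2: 28/72 = 0.3889

Step 3 — cumulative fraction after k components = (λ_1 + ... + λ_k) / Σ λ:
  k = 1: 44/72 = 0.6111
  k = 2: (44 + 28)/72 = 72/72 = 1

Summary (fraction, with percent):

explained: PC1 0.6111 (61.11%), PC2 0.3889 (38.89%);  cumulative: 0.6111, 1


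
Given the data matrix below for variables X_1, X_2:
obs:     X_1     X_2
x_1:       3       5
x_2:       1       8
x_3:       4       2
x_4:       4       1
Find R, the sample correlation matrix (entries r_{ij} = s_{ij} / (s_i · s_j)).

Step 1 — column means:
  mean(X_1) = (3 + 1 + 4 + 4) / 4 = 12/4 = 3
  mean(X_2) = (5 + 8 + 2 + 1) / 4 = 16/4 = 4

Step 2 — sample variances and covariances s[i,j] = (1/(n-1)) · Σ_k (x_{k,i} - mean_i) · (x_{k,j} - mean_j), with n-1 = 3:
  s[X_1,X_1] = ((0)·(0) + (-2)·(-2) + (1)·(1) + (1)·(1)) / 3 = 6/3 = 2
  s[X_1,X_2] = ((0)·(1) + (-2)·(4) + (1)·(-2) + (1)·(-3)) / 3 = -13/3 = -4.3333
  s[X_2,X_2] = ((1)·(1) + (4)·(4) + (-2)·(-2) + (-3)·(-3)) / 3 = 30/3 = 10
  Sample standard deviations s_i = √(s[i,i]):
  s(X_1) = √(2) = 1.4142
  s(X_2) = √(10) = 3.1623

Step 3 — r_{ij} = s_{ij} / (s_i · s_j):
  r[X_1,X_1] = 1 (diagonal).
  r[X_1,X_2] = -4.3333 / (1.4142 · 3.1623) = -4.3333 / 4.4721 = -0.969
  r[X_2,X_2] = 1 (diagonal).

R is symmetric with unit diagonal. Assembling:

R = [[1, -0.969],
 [-0.969, 1]]


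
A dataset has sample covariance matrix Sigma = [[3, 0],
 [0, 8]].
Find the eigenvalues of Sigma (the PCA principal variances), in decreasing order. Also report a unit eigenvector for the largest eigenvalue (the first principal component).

Step 1 — characteristic polynomial of 2×2 Sigma:
  det(Sigma - λI) = λ² - trace · λ + det = 0.
  trace = 3 + 8 = 11, det = 3·8 - (0)² = 24.
Step 2 — discriminant:
  Δ = trace² - 4·det = 121 - 96 = 25.
Step 3 — eigenvalues:
  λ = (trace ± √Δ)/2 = (11 ± 5)/2,
  λ_1 = 8,  λ_2 = 3.

Step 4 — unit eigenvector for λ_1: Sigma is diagonal, so its eigenvectors are the coordinate axes. λ_1 = 8 is the diagonal entry on the second coordinate axis, hence
  v_1 = (0, 1) (||v_1|| = 1).

λ_1 = 8,  λ_2 = 3;  v_1 ≈ (0, 1)


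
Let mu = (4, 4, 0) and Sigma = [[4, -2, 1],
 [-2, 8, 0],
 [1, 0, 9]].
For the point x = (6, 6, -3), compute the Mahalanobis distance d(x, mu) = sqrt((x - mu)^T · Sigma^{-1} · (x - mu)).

Step 1 — centre the observation: (x - mu) = (2, 2, -3).

Step 2 — invert Sigma (cofactor / det for 3×3, or solve directly):
  Sigma^{-1} = [[0.2951, 0.0738, -0.0328],
 [0.0738, 0.1434, -0.0082],
 [-0.0328, -0.0082, 0.1148]].

Step 3 — form the quadratic (x - mu)^T · Sigma^{-1} · (x - mu):
  Sigma^{-1} · (x - mu) = (0.8361, 0.459, -0.4262).
  (x - mu)^T · [Sigma^{-1} · (x - mu)] = (2)·(0.8361) + (2)·(0.459) + (-3)·(-0.4262) = 3.8689.

Step 4 — take square root: d = √(3.8689) ≈ 1.9669.

d(x, mu) = √(3.8689) ≈ 1.9669


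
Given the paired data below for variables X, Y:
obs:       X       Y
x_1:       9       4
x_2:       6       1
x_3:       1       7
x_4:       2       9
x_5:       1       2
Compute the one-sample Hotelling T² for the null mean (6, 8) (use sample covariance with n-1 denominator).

Step 1 — sample mean vector:
  mean(X) = (9 + 6 + 1 + 2 + 1) / 5 = 19/5 = 3.8
  mean(Y) = (4 + 1 + 7 + 9 + 2) / 5 = 23/5 = 4.6
  x̄ = (3.8, 4.6),  deviation x̄ - mu_0 = (3.8, 4.6) - (6, 8) = (-2.2, -3.4).

Step 2 — sample covariance matrix, S[i,j] = (1/(n-1)) · Σ_k (x_{k,i} - mean_i) · (x_{k,j} - mean_j), divisor n-1 = 4:
  S[X,X] = ((5.2)·(5.2) + (2.2)·(2.2) + (-2.8)·(-2.8) + (-1.8)·(-1.8) + (-2.8)·(-2.8)) / 4 = 50.8/4 = 12.7
  S[X,Y] = ((5.2)·(-0.6) + (2.2)·(-3.6) + (-2.8)·(2.4) + (-1.8)·(4.4) + (-2.8)·(-2.6)) / 4 = -18.4/4 = -4.6
  S[Y,Y] = ((-0.6)·(-0.6) + (-3.6)·(-3.6) + (2.4)·(2.4) + (4.4)·(4.4) + (-2.6)·(-2.6)) / 4 = 45.2/4 = 11.3
  S = [[12.7, -4.6],
 [-4.6, 11.3]].

Step 3 — invert S. det(S) = 12.7·11.3 - (-4.6)² = 122.35.
  S^{-1} = (1/det) · [[d, -b], [-b, a]] = [[0.0924, 0.0376],
 [0.0376, 0.1038]].

Step 4 — quadratic form (x̄ - mu_0)^T · S^{-1} · (x̄ - mu_0):
  S^{-1} · (x̄ - mu_0) = (-0.331, -0.4356),
  (x̄ - mu_0)^T · [...] = (-2.2)·(-0.331) + (-3.4)·(-0.4356) = 2.2094.

Step 5 — scale by n: T² = 5 · 2.2094 = 11.047.

T² ≈ 11.047


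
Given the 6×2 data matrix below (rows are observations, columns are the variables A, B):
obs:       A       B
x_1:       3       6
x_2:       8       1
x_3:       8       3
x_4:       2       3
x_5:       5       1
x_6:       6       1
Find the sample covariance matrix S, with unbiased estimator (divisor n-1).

Step 1 — column means:
  mean(A) = (3 + 8 + 8 + 2 + 5 + 6) / 6 = 32/6 = 5.3333
  mean(B) = (6 + 1 + 3 + 3 + 1 + 1) / 6 = 15/6 = 2.5

Step 2 — sample covariance S[i,j] = (1/(n-1)) · Σ_k (x_{k,i} - mean_i) · (x_{k,j} - mean_j), with n-1 = 5.
  S[A,A] = ((-2.3333)·(-2.3333) + (2.6667)·(2.6667) + (2.6667)·(2.6667) + (-3.3333)·(-3.3333) + (-0.3333)·(-0.3333) + (0.6667)·(0.6667)) / 5 = 31.3333/5 = 6.2667
  S[A,B] = ((-2.3333)·(3.5) + (2.6667)·(-1.5) + (2.6667)·(0.5) + (-3.3333)·(0.5) + (-0.3333)·(-1.5) + (0.6667)·(-1.5)) / 5 = -13/5 = -2.6
  S[B,B] = ((3.5)·(3.5) + (-1.5)·(-1.5) + (0.5)·(0.5) + (0.5)·(0.5) + (-1.5)·(-1.5) + (-1.5)·(-1.5)) / 5 = 19.5/5 = 3.9

S is symmetric (S[j,i] = S[i,j]). Assembling:

S = [[6.2667, -2.6],
 [-2.6, 3.9]]


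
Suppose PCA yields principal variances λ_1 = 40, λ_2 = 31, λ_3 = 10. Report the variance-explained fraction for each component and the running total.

Step 1 — total variance = trace(Sigma) = Σ λ_i = 40 + 31 + 10 = 81.

Step 2 — fraction explained by component i = λ_i / Σ λ:
  PC1: 40/81 = 0.4938
  PC2: 31/81 = 0.3827
  PC3: 10/81 = 0.1235

Step 3 — cumulative fraction after k components = (λ_1 + ... + λ_k) / Σ λ:
  k = 1: 40/81 = 0.4938
  k = 2: (40 + 31)/81 = 71/81 = 0.8765
  k = 3: (40 + 31 + 10)/81 = 81/81 = 1

Summary (fraction, with percent):

explained: PC1 0.4938 (49.38%), PC2 0.3827 (38.27%), PC3 0.1235 (12.35%);  cumulative: 0.4938, 0.8765, 1


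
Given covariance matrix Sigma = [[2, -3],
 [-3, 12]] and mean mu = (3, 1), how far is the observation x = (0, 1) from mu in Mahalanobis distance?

Step 1 — centre the observation: (x - mu) = (-3, 0).

Step 2 — invert Sigma. det(Sigma) = 2·12 - (-3)² = 15.
  Sigma^{-1} = (1/det) · [[d, -b], [-b, a]] = [[0.8, 0.2],
 [0.2, 0.1333]].

Step 3 — form the quadratic (x - mu)^T · Sigma^{-1} · (x - mu):
  Sigma^{-1} · (x - mu) = (-2.4, -0.6).
  (x - mu)^T · [Sigma^{-1} · (x - mu)] = (-3)·(-2.4) + (0)·(-0.6) = 7.2.

Step 4 — take square root: d = √(7.2) ≈ 2.6833.

d(x, mu) = √(7.2) ≈ 2.6833


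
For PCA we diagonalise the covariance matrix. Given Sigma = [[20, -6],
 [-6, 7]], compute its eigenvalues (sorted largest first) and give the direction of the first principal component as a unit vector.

Step 1 — characteristic polynomial of 2×2 Sigma:
  det(Sigma - λI) = λ² - trace · λ + det = 0.
  trace = 20 + 7 = 27, det = 20·7 - (-6)² = 104.
Step 2 — discriminant:
  Δ = trace² - 4·det = 729 - 416 = 313.
Step 3 — eigenvalues:
  λ = (trace ± √Δ)/2 = (27 ± 17.6918)/2,
  λ_1 = 22.3459,  λ_2 = 4.6541.

Step 4 — unit eigenvector for λ_1: solve (Sigma - λ_1 I)v = 0. First row:
  (20 - 22.3459)·v_x + (-6)·v_y = 0, i.e. (-2.3459)·v_x + (-6)·v_y = 0,
  so v ∝ (b, λ_1 - a) = (-6, 2.3459); multiply by -1 so the first entry is positive: u = (6, -2.3459).
  ||u|| = √((6)² + (-2.3459)²) = √(41.5033) ≈ 6.4423,
  v_1 = u/||u|| ≈ (0.9313, -0.3641) (||v_1|| = 1).

λ_1 = 22.3459,  λ_2 = 4.6541;  v_1 ≈ (0.9313, -0.3641)


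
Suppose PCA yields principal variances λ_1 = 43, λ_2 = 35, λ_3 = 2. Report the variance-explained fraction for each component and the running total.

Step 1 — total variance = trace(Sigma) = Σ λ_i = 43 + 35 + 2 = 80.

Step 2 — fraction explained by component i = λ_i / Σ λ:
  PC1: 43/80 = 0.5375
  PC2: 35/80 = 0.4375
  PC3: 2/80 = 0.025

Step 3 — cumulative fraction after k components = (λ_1 + ... + λ_k) / Σ λ:
  k = 1: 43/80 = 0.5375
  k = 2: (43 + 35)/80 = 78/80 = 0.975
  k = 3: (43 + 35 + 2)/80 = 80/80 = 1

Summary (fraction, with percent):

explained: PC1 0.5375 (53.75%), PC2 0.4375 (43.75%), PC3 0.025 (2.5%);  cumulative: 0.5375, 0.975, 1


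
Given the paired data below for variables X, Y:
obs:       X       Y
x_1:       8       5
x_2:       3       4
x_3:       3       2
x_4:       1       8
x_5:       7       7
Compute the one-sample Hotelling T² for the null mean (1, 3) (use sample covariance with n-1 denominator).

Step 1 — sample mean vector:
  mean(X) = (8 + 3 + 3 + 1 + 7) / 5 = 22/5 = 4.4
  mean(Y) = (5 + 4 + 2 + 8 + 7) / 5 = 26/5 = 5.2
  x̄ = (4.4, 5.2),  deviation x̄ - mu_0 = (4.4, 5.2) - (1, 3) = (3.4, 2.2).

Step 2 — sample covariance matrix, S[i,j] = (1/(n-1)) · Σ_k (x_{k,i} - mean_i) · (x_{k,j} - mean_j), divisor n-1 = 4:
  S[X,X] = ((3.6)·(3.6) + (-1.4)·(-1.4) + (-1.4)·(-1.4) + (-3.4)·(-3.4) + (2.6)·(2.6)) / 4 = 35.2/4 = 8.8
  S[X,Y] = ((3.6)·(-0.2) + (-1.4)·(-1.2) + (-1.4)·(-3.2) + (-3.4)·(2.8) + (2.6)·(1.8)) / 4 = 0.6/4 = 0.15
  S[Y,Y] = ((-0.2)·(-0.2) + (-1.2)·(-1.2) + (-3.2)·(-3.2) + (2.8)·(2.8) + (1.8)·(1.8)) / 4 = 22.8/4 = 5.7
  S = [[8.8, 0.15],
 [0.15, 5.7]].

Step 3 — invert S. det(S) = 8.8·5.7 - (0.15)² = 50.1375.
  S^{-1} = (1/det) · [[d, -b], [-b, a]] = [[0.1137, -0.003],
 [-0.003, 0.1755]].

Step 4 — quadratic form (x̄ - mu_0)^T · S^{-1} · (x̄ - mu_0):
  S^{-1} · (x̄ - mu_0) = (0.38, 0.376),
  (x̄ - mu_0)^T · [...] = (3.4)·(0.38) + (2.2)·(0.376) = 2.119.

Step 5 — scale by n: T² = 5 · 2.119 = 10.5949.

T² ≈ 10.5949


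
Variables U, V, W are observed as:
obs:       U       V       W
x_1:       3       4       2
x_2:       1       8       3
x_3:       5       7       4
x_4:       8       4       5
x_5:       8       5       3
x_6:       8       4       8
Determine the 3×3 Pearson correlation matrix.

Step 1 — column means:
  mean(U) = (3 + 1 + 5 + 8 + 8 + 8) / 6 = 33/6 = 5.5
  mean(V) = (4 + 8 + 7 + 4 + 5 + 4) / 6 = 32/6 = 5.3333
  mean(W) = (2 + 3 + 4 + 5 + 3 + 8) / 6 = 25/6 = 4.1667

Step 2 — sample variances and covariances s[i,j] = (1/(n-1)) · Σ_k (x_{k,i} - mean_i) · (x_{k,j} - mean_j), with n-1 = 5:
  s[U,U] = ((-2.5)·(-2.5) + (-4.5)·(-4.5) + (-0.5)·(-0.5) + (2.5)·(2.5) + (2.5)·(2.5) + (2.5)·(2.5)) / 5 = 45.5/5 = 9.1
  s[U,V] = ((-2.5)·(-1.3333) + (-4.5)·(2.6667) + (-0.5)·(1.6667) + (2.5)·(-1.3333) + (2.5)·(-0.3333) + (2.5)·(-1.3333)) / 5 = -17/5 = -3.4
  s[U,W] = ((-2.5)·(-2.1667) + (-4.5)·(-1.1667) + (-0.5)·(-0.1667) + (2.5)·(0.8333) + (2.5)·(-1.1667) + (2.5)·(3.8333)) / 5 = 19.5/5 = 3.9
  s[V,V] = ((-1.3333)·(-1.3333) + (2.6667)·(2.6667) + (1.6667)·(1.6667) + (-1.3333)·(-1.3333) + (-0.3333)·(-0.3333) + (-1.3333)·(-1.3333)) / 5 = 15.3333/5 = 3.0667
  s[V,W] = ((-1.3333)·(-2.1667) + (2.6667)·(-1.1667) + (1.6667)·(-0.1667) + (-1.3333)·(0.8333) + (-0.3333)·(-1.1667) + (-1.3333)·(3.8333)) / 5 = -6.3333/5 = -1.2667
  s[W,W] = ((-2.1667)·(-2.1667) + (-1.1667)·(-1.1667) + (-0.1667)·(-0.1667) + (0.8333)·(0.8333) + (-1.1667)·(-1.1667) + (3.8333)·(3.8333)) / 5 = 22.8333/5 = 4.5667
  Sample standard deviations s_i = √(s[i,i]):
  s(U) = √(9.1) = 3.0166
  s(V) = √(3.0667) = 1.7512
  s(W) = √(4.5667) = 2.137

Step 3 — r_{ij} = s_{ij} / (s_i · s_j):
  r[U,U] = 1 (diagonal).
  r[U,V] = -3.4 / (3.0166 · 1.7512) = -3.4 / 5.2827 = -0.6436
  r[U,W] = 3.9 / (3.0166 · 2.137) = 3.9 / 6.4464 = 0.605
  r[V,V] = 1 (diagonal).
  r[V,W] = -1.2667 / (1.7512 · 2.137) = -1.2667 / 3.7423 = -0.3385
  r[W,W] = 1 (diagonal).

R is symmetric with unit diagonal. Assembling:

R = [[1, -0.6436, 0.605],
 [-0.6436, 1, -0.3385],
 [0.605, -0.3385, 1]]


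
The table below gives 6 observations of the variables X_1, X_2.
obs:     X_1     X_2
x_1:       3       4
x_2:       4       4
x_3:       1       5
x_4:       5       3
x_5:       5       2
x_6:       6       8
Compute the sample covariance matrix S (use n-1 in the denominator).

Step 1 — column means:
  mean(X_1) = (3 + 4 + 1 + 5 + 5 + 6) / 6 = 24/6 = 4
  mean(X_2) = (4 + 4 + 5 + 3 + 2 + 8) / 6 = 26/6 = 4.3333

Step 2 — sample covariance S[i,j] = (1/(n-1)) · Σ_k (x_{k,i} - mean_i) · (x_{k,j} - mean_j), with n-1 = 5.
  S[X_1,X_1] = ((-1)·(-1) + (0)·(0) + (-3)·(-3) + (1)·(1) + (1)·(1) + (2)·(2)) / 5 = 16/5 = 3.2
  S[X_1,X_2] = ((-1)·(-0.3333) + (0)·(-0.3333) + (-3)·(0.6667) + (1)·(-1.3333) + (1)·(-2.3333) + (2)·(3.6667)) / 5 = 2/5 = 0.4
  S[X_2,X_2] = ((-0.3333)·(-0.3333) + (-0.3333)·(-0.3333) + (0.6667)·(0.6667) + (-1.3333)·(-1.3333) + (-2.3333)·(-2.3333) + (3.6667)·(3.6667)) / 5 = 21.3333/5 = 4.2667

S is symmetric (S[j,i] = S[i,j]). Assembling:

S = [[3.2, 0.4],
 [0.4, 4.2667]]


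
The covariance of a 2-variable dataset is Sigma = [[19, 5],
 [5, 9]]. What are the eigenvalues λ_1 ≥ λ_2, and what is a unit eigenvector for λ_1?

Step 1 — characteristic polynomial of 2×2 Sigma:
  det(Sigma - λI) = λ² - trace · λ + det = 0.
  trace = 19 + 9 = 28, det = 19·9 - (5)² = 146.
Step 2 — discriminant:
  Δ = trace² - 4·det = 784 - 584 = 200.
Step 3 — eigenvalues:
  λ = (trace ± √Δ)/2 = (28 ± 14.1421)/2,
  λ_1 = 21.0711,  λ_2 = 6.9289.

Step 4 — unit eigenvector for λ_1: solve (Sigma - λ_1 I)v = 0. First row:
  (19 - 21.0711)·v_x + (5)·v_y = 0, i.e. (-2.0711)·v_x + (5)·v_y = 0,
  so v ∝ (b, λ_1 - a) = (5, 2.0711) = u.
  ||u|| = √((5)² + (2.0711)²) = √(29.2893) ≈ 5.412,
  v_1 = u/||u|| ≈ (0.9239, 0.3827) (||v_1|| = 1).

λ_1 = 21.0711,  λ_2 = 6.9289;  v_1 ≈ (0.9239, 0.3827)


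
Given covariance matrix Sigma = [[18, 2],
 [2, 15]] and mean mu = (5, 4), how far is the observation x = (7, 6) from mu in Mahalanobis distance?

Step 1 — centre the observation: (x - mu) = (2, 2).

Step 2 — invert Sigma. det(Sigma) = 18·15 - (2)² = 266.
  Sigma^{-1} = (1/det) · [[d, -b], [-b, a]] = [[0.0564, -0.0075],
 [-0.0075, 0.0677]].

Step 3 — form the quadratic (x - mu)^T · Sigma^{-1} · (x - mu):
  Sigma^{-1} · (x - mu) = (0.0977, 0.1203).
  (x - mu)^T · [Sigma^{-1} · (x - mu)] = (2)·(0.0977) + (2)·(0.1203) = 0.4361.

Step 4 — take square root: d = √(0.4361) ≈ 0.6604.

d(x, mu) = √(0.4361) ≈ 0.6604


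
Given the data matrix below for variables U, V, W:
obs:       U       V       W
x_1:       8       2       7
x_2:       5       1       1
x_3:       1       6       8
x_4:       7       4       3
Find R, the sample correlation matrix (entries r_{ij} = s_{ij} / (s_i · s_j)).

Step 1 — column means:
  mean(U) = (8 + 5 + 1 + 7) / 4 = 21/4 = 5.25
  mean(V) = (2 + 1 + 6 + 4) / 4 = 13/4 = 3.25
  mean(W) = (7 + 1 + 8 + 3) / 4 = 19/4 = 4.75

Step 2 — sample variances and covariances s[i,j] = (1/(n-1)) · Σ_k (x_{k,i} - mean_i) · (x_{k,j} - mean_j), with n-1 = 3:
  s[U,U] = ((2.75)·(2.75) + (-0.25)·(-0.25) + (-4.25)·(-4.25) + (1.75)·(1.75)) / 3 = 28.75/3 = 9.5833
  s[U,V] = ((2.75)·(-1.25) + (-0.25)·(-2.25) + (-4.25)·(2.75) + (1.75)·(0.75)) / 3 = -13.25/3 = -4.4167
  s[U,W] = ((2.75)·(2.25) + (-0.25)·(-3.75) + (-4.25)·(3.25) + (1.75)·(-1.75)) / 3 = -9.75/3 = -3.25
  s[V,V] = ((-1.25)·(-1.25) + (-2.25)·(-2.25) + (2.75)·(2.75) + (0.75)·(0.75)) / 3 = 14.75/3 = 4.9167
  s[V,W] = ((-1.25)·(2.25) + (-2.25)·(-3.75) + (2.75)·(3.25) + (0.75)·(-1.75)) / 3 = 13.25/3 = 4.4167
  s[W,W] = ((2.25)·(2.25) + (-3.75)·(-3.75) + (3.25)·(3.25) + (-1.75)·(-1.75)) / 3 = 32.75/3 = 10.9167
  Sample standard deviations s_i = √(s[i,i]):
  s(U) = √(9.5833) = 3.0957
  s(V) = √(4.9167) = 2.2174
  s(W) = √(10.9167) = 3.304

Step 3 — r_{ij} = s_{ij} / (s_i · s_j):
  r[U,U] = 1 (diagonal).
  r[U,V] = -4.4167 / (3.0957 · 2.2174) = -4.4167 / 6.8643 = -0.6434
  r[U,W] = -3.25 / (3.0957 · 3.304) = -3.25 / 10.2283 = -0.3177
  r[V,V] = 1 (diagonal).
  r[V,W] = 4.4167 / (2.2174 · 3.304) = 4.4167 / 7.3262 = 0.6029
  r[W,W] = 1 (diagonal).

R is symmetric with unit diagonal. Assembling:

R = [[1, -0.6434, -0.3177],
 [-0.6434, 1, 0.6029],
 [-0.3177, 0.6029, 1]]


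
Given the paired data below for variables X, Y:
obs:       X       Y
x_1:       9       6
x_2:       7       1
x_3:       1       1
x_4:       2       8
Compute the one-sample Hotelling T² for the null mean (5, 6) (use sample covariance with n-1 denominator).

Step 1 — sample mean vector:
  mean(X) = (9 + 7 + 1 + 2) / 4 = 19/4 = 4.75
  mean(Y) = (6 + 1 + 1 + 8) / 4 = 16/4 = 4
  x̄ = (4.75, 4),  deviation x̄ - mu_0 = (4.75, 4) - (5, 6) = (-0.25, -2).

Step 2 — sample covariance matrix, S[i,j] = (1/(n-1)) · Σ_k (x_{k,i} - mean_i) · (x_{k,j} - mean_j), divisor n-1 = 3:
  S[X,X] = ((4.25)·(4.25) + (2.25)·(2.25) + (-3.75)·(-3.75) + (-2.75)·(-2.75)) / 3 = 44.75/3 = 14.9167
  S[X,Y] = ((4.25)·(2) + (2.25)·(-3) + (-3.75)·(-3) + (-2.75)·(4)) / 3 = 2/3 = 0.6667
  S[Y,Y] = ((2)·(2) + (-3)·(-3) + (-3)·(-3) + (4)·(4)) / 3 = 38/3 = 12.6667
  S = [[14.9167, 0.6667],
 [0.6667, 12.6667]].

Step 3 — invert S. det(S) = 14.9167·12.6667 - (0.6667)² = 188.5.
  S^{-1} = (1/det) · [[d, -b], [-b, a]] = [[0.0672, -0.0035],
 [-0.0035, 0.0791]].

Step 4 — quadratic form (x̄ - mu_0)^T · S^{-1} · (x̄ - mu_0):
  S^{-1} · (x̄ - mu_0) = (-0.0097, -0.1574),
  (x̄ - mu_0)^T · [...] = (-0.25)·(-0.0097) + (-2)·(-0.1574) = 0.3172.

Step 5 — scale by n: T² = 4 · 0.3172 = 1.2688.

T² ≈ 1.2688


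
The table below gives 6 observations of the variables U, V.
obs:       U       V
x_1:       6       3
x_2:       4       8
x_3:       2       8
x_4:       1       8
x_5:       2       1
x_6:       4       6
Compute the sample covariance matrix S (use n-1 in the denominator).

Step 1 — column means:
  mean(U) = (6 + 4 + 2 + 1 + 2 + 4) / 6 = 19/6 = 3.1667
  mean(V) = (3 + 8 + 8 + 8 + 1 + 6) / 6 = 34/6 = 5.6667

Step 2 — sample covariance S[i,j] = (1/(n-1)) · Σ_k (x_{k,i} - mean_i) · (x_{k,j} - mean_j), with n-1 = 5.
  S[U,U] = ((2.8333)·(2.8333) + (0.8333)·(0.8333) + (-1.1667)·(-1.1667) + (-2.1667)·(-2.1667) + (-1.1667)·(-1.1667) + (0.8333)·(0.8333)) / 5 = 16.8333/5 = 3.3667
  S[U,V] = ((2.8333)·(-2.6667) + (0.8333)·(2.3333) + (-1.1667)·(2.3333) + (-2.1667)·(2.3333) + (-1.1667)·(-4.6667) + (0.8333)·(0.3333)) / 5 = -7.6667/5 = -1.5333
  S[V,V] = ((-2.6667)·(-2.6667) + (2.3333)·(2.3333) + (2.3333)·(2.3333) + (2.3333)·(2.3333) + (-4.6667)·(-4.6667) + (0.3333)·(0.3333)) / 5 = 45.3333/5 = 9.0667

S is symmetric (S[j,i] = S[i,j]). Assembling:

S = [[3.3667, -1.5333],
 [-1.5333, 9.0667]]


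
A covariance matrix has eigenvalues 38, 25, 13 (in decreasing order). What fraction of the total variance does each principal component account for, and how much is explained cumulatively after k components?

Step 1 — total variance = trace(Sigma) = Σ λ_i = 38 + 25 + 13 = 76.

Step 2 — fraction explained by component i = λ_i / Σ λ:
  PC1: 38/76 = 0.5
  PC2: 25/76 = 0.3289
  PC3: 13/76 = 0.1711

Step 3 — cumulative fraction after k components = (λ_1 + ... + λ_k) / Σ λ:
  k = 1: 38/76 = 0.5
  k = 2: (38 + 25)/76 = 63/76 = 0.8289
  k = 3: (38 + 25 + 13)/76 = 76/76 = 1

Summary (fraction, with percent):

explained: PC1 0.5 (50%), PC2 0.3289 (32.89%), PC3 0.1711 (17.11%);  cumulative: 0.5, 0.8289, 1


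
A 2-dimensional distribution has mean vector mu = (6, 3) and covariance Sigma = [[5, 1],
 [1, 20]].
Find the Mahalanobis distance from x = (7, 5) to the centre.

Step 1 — centre the observation: (x - mu) = (1, 2).

Step 2 — invert Sigma. det(Sigma) = 5·20 - (1)² = 99.
  Sigma^{-1} = (1/det) · [[d, -b], [-b, a]] = [[0.202, -0.0101],
 [-0.0101, 0.0505]].

Step 3 — form the quadratic (x - mu)^T · Sigma^{-1} · (x - mu):
  Sigma^{-1} · (x - mu) = (0.1818, 0.0909).
  (x - mu)^T · [Sigma^{-1} · (x - mu)] = (1)·(0.1818) + (2)·(0.0909) = 0.3636.

Step 4 — take square root: d = √(0.3636) ≈ 0.603.

d(x, mu) = √(0.3636) ≈ 0.603


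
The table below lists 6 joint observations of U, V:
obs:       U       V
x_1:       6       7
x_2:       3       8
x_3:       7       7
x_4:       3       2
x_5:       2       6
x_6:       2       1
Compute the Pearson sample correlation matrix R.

Step 1 — column means:
  mean(U) = (6 + 3 + 7 + 3 + 2 + 2) / 6 = 23/6 = 3.8333
  mean(V) = (7 + 8 + 7 + 2 + 6 + 1) / 6 = 31/6 = 5.1667

Step 2 — sample variances and covariances s[i,j] = (1/(n-1)) · Σ_k (x_{k,i} - mean_i) · (x_{k,j} - mean_j), with n-1 = 5:
  s[U,U] = ((2.1667)·(2.1667) + (-0.8333)·(-0.8333) + (3.1667)·(3.1667) + (-0.8333)·(-0.8333) + (-1.8333)·(-1.8333) + (-1.8333)·(-1.8333)) / 5 = 22.8333/5 = 4.5667
  s[U,V] = ((2.1667)·(1.8333) + (-0.8333)·(2.8333) + (3.1667)·(1.8333) + (-0.8333)·(-3.1667) + (-1.8333)·(0.8333) + (-1.8333)·(-4.1667)) / 5 = 16.1667/5 = 3.2333
  s[V,V] = ((1.8333)·(1.8333) + (2.8333)·(2.8333) + (1.8333)·(1.8333) + (-3.1667)·(-3.1667) + (0.8333)·(0.8333) + (-4.1667)·(-4.1667)) / 5 = 42.8333/5 = 8.5667
  Sample standard deviations s_i = √(s[i,i]):
  s(U) = √(4.5667) = 2.137
  s(V) = √(8.5667) = 2.9269

Step 3 — r_{ij} = s_{ij} / (s_i · s_j):
  r[U,U] = 1 (diagonal).
  r[U,V] = 3.2333 / (2.137 · 2.9269) = 3.2333 / 6.2547 = 0.5169
  r[V,V] = 1 (diagonal).

R is symmetric with unit diagonal. Assembling:

R = [[1, 0.5169],
 [0.5169, 1]]


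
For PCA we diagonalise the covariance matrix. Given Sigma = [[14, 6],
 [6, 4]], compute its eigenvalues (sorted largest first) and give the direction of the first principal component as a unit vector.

Step 1 — characteristic polynomial of 2×2 Sigma:
  det(Sigma - λI) = λ² - trace · λ + det = 0.
  trace = 14 + 4 = 18, det = 14·4 - (6)² = 20.
Step 2 — discriminant:
  Δ = trace² - 4·det = 324 - 80 = 244.
Step 3 — eigenvalues:
  λ = (trace ± √Δ)/2 = (18 ± 15.6205)/2,
  λ_1 = 16.8102,  λ_2 = 1.1898.

Step 4 — unit eigenvector for λ_1: solve (Sigma - λ_1 I)v = 0. First row:
  (14 - 16.8102)·v_x + (6)·v_y = 0, i.e. (-2.8102)·v_x + (6)·v_y = 0,
  so v ∝ (b, λ_1 - a) = (6, 2.8102) = u.
  ||u|| = √((6)² + (2.8102)²) = √(43.8975) ≈ 6.6255,
  v_1 = u/||u|| ≈ (0.9056, 0.4242) (||v_1|| = 1).

λ_1 = 16.8102,  λ_2 = 1.1898;  v_1 ≈ (0.9056, 0.4242)


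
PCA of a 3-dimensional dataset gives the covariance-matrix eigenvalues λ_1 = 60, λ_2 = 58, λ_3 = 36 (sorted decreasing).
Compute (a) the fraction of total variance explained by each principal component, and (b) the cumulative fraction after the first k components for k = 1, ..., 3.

Step 1 — total variance = trace(Sigma) = Σ λ_i = 60 + 58 + 36 = 154.

Step 2 — fraction explained by component i = λ_i / Σ λ:
  PC1: 60/154 = 0.3896
  PC2: 58/154 = 0.3766
  PC3: 36/154 = 0.2338

Step 3 — cumulative fraction after k components = (λ_1 + ... + λ_k) / Σ λ:
  k = 1: 60/154 = 0.3896
  k = 2: (60 + 58)/154 = 118/154 = 0.7662
  k = 3: (60 + 58 + 36)/154 = 154/154 = 1

Summary (fraction, with percent):

explained: PC1 0.3896 (38.96%), PC2 0.3766 (37.66%), PC3 0.2338 (23.38%);  cumulative: 0.3896, 0.7662, 1


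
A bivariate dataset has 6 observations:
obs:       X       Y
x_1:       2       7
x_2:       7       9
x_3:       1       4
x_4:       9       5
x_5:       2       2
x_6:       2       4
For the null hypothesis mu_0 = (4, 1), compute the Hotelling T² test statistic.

Step 1 — sample mean vector:
  mean(X) = (2 + 7 + 1 + 9 + 2 + 2) / 6 = 23/6 = 3.8333
  mean(Y) = (7 + 9 + 4 + 5 + 2 + 4) / 6 = 31/6 = 5.1667
  x̄ = (3.8333, 5.1667),  deviation x̄ - mu_0 = (3.8333, 5.1667) - (4, 1) = (-0.1667, 4.1667).

Step 2 — sample covariance matrix, S[i,j] = (1/(n-1)) · Σ_k (x_{k,i} - mean_i) · (x_{k,j} - mean_j), divisor n-1 = 5:
  S[X,X] = ((-1.8333)·(-1.8333) + (3.1667)·(3.1667) + (-2.8333)·(-2.8333) + (5.1667)·(5.1667) + (-1.8333)·(-1.8333) + (-1.8333)·(-1.8333)) / 5 = 54.8333/5 = 10.9667
  S[X,Y] = ((-1.8333)·(1.8333) + (3.1667)·(3.8333) + (-2.8333)·(-1.1667) + (5.1667)·(-0.1667) + (-1.8333)·(-3.1667) + (-1.8333)·(-1.1667)) / 5 = 19.1667/5 = 3.8333
  S[Y,Y] = ((1.8333)·(1.8333) + (3.8333)·(3.8333) + (-1.1667)·(-1.1667) + (-0.1667)·(-0.1667) + (-3.1667)·(-3.1667) + (-1.1667)·(-1.1667)) / 5 = 30.8333/5 = 6.1667
  S = [[10.9667, 3.8333],
 [3.8333, 6.1667]].

Step 3 — invert S. det(S) = 10.9667·6.1667 - (3.8333)² = 52.9333.
  S^{-1} = (1/det) · [[d, -b], [-b, a]] = [[0.1165, -0.0724],
 [-0.0724, 0.2072]].

Step 4 — quadratic form (x̄ - mu_0)^T · S^{-1} · (x̄ - mu_0):
  S^{-1} · (x̄ - mu_0) = (-0.3212, 0.8753),
  (x̄ - mu_0)^T · [...] = (-0.1667)·(-0.3212) + (4.1667)·(0.8753) = 3.7007.

Step 5 — scale by n: T² = 6 · 3.7007 = 22.204.

T² ≈ 22.204


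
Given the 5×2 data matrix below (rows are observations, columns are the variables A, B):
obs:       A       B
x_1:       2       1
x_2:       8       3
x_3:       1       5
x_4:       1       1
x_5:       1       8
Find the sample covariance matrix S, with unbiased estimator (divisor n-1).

Step 1 — column means:
  mean(A) = (2 + 8 + 1 + 1 + 1) / 5 = 13/5 = 2.6
  mean(B) = (1 + 3 + 5 + 1 + 8) / 5 = 18/5 = 3.6

Step 2 — sample covariance S[i,j] = (1/(n-1)) · Σ_k (x_{k,i} - mean_i) · (x_{k,j} - mean_j), with n-1 = 4.
  S[A,A] = ((-0.6)·(-0.6) + (5.4)·(5.4) + (-1.6)·(-1.6) + (-1.6)·(-1.6) + (-1.6)·(-1.6)) / 4 = 37.2/4 = 9.3
  S[A,B] = ((-0.6)·(-2.6) + (5.4)·(-0.6) + (-1.6)·(1.4) + (-1.6)·(-2.6) + (-1.6)·(4.4)) / 4 = -6.8/4 = -1.7
  S[B,B] = ((-2.6)·(-2.6) + (-0.6)·(-0.6) + (1.4)·(1.4) + (-2.6)·(-2.6) + (4.4)·(4.4)) / 4 = 35.2/4 = 8.8

S is symmetric (S[j,i] = S[i,j]). Assembling:

S = [[9.3, -1.7],
 [-1.7, 8.8]]


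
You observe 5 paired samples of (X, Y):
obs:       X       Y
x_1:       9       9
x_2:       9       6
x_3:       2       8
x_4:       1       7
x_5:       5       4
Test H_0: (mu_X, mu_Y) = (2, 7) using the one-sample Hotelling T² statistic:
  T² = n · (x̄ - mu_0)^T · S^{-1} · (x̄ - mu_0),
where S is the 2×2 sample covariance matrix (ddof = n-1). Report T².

Step 1 — sample mean vector:
  mean(X) = (9 + 9 + 2 + 1 + 5) / 5 = 26/5 = 5.2
  mean(Y) = (9 + 6 + 8 + 7 + 4) / 5 = 34/5 = 6.8
  x̄ = (5.2, 6.8),  deviation x̄ - mu_0 = (5.2, 6.8) - (2, 7) = (3.2, -0.2).

Step 2 — sample covariance matrix, S[i,j] = (1/(n-1)) · Σ_k (x_{k,i} - mean_i) · (x_{k,j} - mean_j), divisor n-1 = 4:
  S[X,X] = ((3.8)·(3.8) + (3.8)·(3.8) + (-3.2)·(-3.2) + (-4.2)·(-4.2) + (-0.2)·(-0.2)) / 4 = 56.8/4 = 14.2
  S[X,Y] = ((3.8)·(2.2) + (3.8)·(-0.8) + (-3.2)·(1.2) + (-4.2)·(0.2) + (-0.2)·(-2.8)) / 4 = 1.2/4 = 0.3
  S[Y,Y] = ((2.2)·(2.2) + (-0.8)·(-0.8) + (1.2)·(1.2) + (0.2)·(0.2) + (-2.8)·(-2.8)) / 4 = 14.8/4 = 3.7
  S = [[14.2, 0.3],
 [0.3, 3.7]].

Step 3 — invert S. det(S) = 14.2·3.7 - (0.3)² = 52.45.
  S^{-1} = (1/det) · [[d, -b], [-b, a]] = [[0.0705, -0.0057],
 [-0.0057, 0.2707]].

Step 4 — quadratic form (x̄ - mu_0)^T · S^{-1} · (x̄ - mu_0):
  S^{-1} · (x̄ - mu_0) = (0.2269, -0.0724),
  (x̄ - mu_0)^T · [...] = (3.2)·(0.2269) + (-0.2)·(-0.0724) = 0.7405.

Step 5 — scale by n: T² = 5 · 0.7405 = 3.7026.

T² ≈ 3.7026


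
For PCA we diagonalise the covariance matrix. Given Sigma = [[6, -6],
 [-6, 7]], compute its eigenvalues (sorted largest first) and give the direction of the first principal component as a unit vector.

Step 1 — characteristic polynomial of 2×2 Sigma:
  det(Sigma - λI) = λ² - trace · λ + det = 0.
  trace = 6 + 7 = 13, det = 6·7 - (-6)² = 6.
Step 2 — discriminant:
  Δ = trace² - 4·det = 169 - 24 = 145.
Step 3 — eigenvalues:
  λ = (trace ± √Δ)/2 = (13 ± 12.0416)/2,
  λ_1 = 12.5208,  λ_2 = 0.4792.

Step 4 — unit eigenvector for λ_1: solve (Sigma - λ_1 I)v = 0. First row:
  (6 - 12.5208)·v_x + (-6)·v_y = 0, i.e. (-6.5208)·v_x + (-6)·v_y = 0,
  so v ∝ (b, λ_1 - a) = (-6, 6.5208); multiply by -1 so the first entry is positive: u = (6, -6.5208).
  ||u|| = √((6)² + (-6.5208)²) = √(78.5208) ≈ 8.8612,
  v_1 = u/||u|| ≈ (0.6771, -0.7359) (||v_1|| = 1).

λ_1 = 12.5208,  λ_2 = 0.4792;  v_1 ≈ (0.6771, -0.7359)
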